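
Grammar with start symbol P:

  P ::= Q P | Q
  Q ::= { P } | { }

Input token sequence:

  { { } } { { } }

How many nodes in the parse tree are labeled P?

[P [Q { [P [Q { }]] }] [P [Q { [P [Q { }]] }]]]

4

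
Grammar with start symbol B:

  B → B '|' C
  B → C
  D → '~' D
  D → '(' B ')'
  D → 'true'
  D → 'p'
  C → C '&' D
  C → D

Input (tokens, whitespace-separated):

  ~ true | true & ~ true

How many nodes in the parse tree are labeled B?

2

[B [B [C [D ~ [D true]]]] | [C [C [D true]] & [D ~ [D true]]]]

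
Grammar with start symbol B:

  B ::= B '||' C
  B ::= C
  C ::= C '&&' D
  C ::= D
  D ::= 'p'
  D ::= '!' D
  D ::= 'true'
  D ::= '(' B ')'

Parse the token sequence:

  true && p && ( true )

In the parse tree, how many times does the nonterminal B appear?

2

[B [C [C [C [D true]] && [D p]] && [D ( [B [C [D true]]] )]]]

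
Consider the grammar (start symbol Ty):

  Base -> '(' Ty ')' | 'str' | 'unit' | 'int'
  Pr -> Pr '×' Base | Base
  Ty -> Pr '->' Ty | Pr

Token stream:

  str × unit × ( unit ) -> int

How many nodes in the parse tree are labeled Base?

[Ty [Pr [Pr [Pr [Base str]] × [Base unit]] × [Base ( [Ty [Pr [Base unit]]] )]] -> [Ty [Pr [Base int]]]]

5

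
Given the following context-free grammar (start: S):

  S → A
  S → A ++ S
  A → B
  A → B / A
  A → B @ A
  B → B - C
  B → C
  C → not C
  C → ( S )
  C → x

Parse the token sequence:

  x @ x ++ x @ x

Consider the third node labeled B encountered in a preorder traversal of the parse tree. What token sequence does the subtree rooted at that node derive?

x

[S [A [B [C x]] @ [A [B [C x]]]] ++ [S [A [B [C x]] @ [A [B [C x]]]]]]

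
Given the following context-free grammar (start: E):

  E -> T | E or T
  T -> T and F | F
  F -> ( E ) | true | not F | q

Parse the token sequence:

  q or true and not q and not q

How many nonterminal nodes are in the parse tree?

[E [E [T [F q]]] or [T [T [T [F true]] and [F not [F q]]] and [F not [F q]]]]

12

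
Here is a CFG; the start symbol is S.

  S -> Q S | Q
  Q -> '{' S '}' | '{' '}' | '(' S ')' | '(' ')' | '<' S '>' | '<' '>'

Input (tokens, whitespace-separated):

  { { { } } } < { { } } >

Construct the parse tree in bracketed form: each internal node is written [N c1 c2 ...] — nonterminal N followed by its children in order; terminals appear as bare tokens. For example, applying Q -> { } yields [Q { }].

[S [Q { [S [Q { [S [Q { }]] }]] }] [S [Q < [S [Q { [S [Q { }]] }]] >]]]

S
Q S
{ S } S
{ Q } S
{ { S } } S
{ { Q } } S
{ { { } } } S
{ { { } } } Q
{ { { } } } < S >
{ { { } } } < Q >
{ { { } } } < { S } >
{ { { } } } < { Q } >
{ { { } } } < { { } } >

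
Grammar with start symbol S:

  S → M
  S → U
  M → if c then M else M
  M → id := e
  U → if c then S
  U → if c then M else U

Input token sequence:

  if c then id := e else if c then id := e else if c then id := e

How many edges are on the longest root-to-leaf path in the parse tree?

[S [U if c then [M id := e] else [U if c then [M id := e] else [U if c then [S [M id := e]]]]]]

6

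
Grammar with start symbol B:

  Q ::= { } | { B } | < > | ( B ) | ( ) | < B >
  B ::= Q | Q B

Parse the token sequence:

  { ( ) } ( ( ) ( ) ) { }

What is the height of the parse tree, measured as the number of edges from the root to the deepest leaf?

[B [Q { [B [Q ( )]] }] [B [Q ( [B [Q ( )] [B [Q ( )]]] )] [B [Q { }]]]]

6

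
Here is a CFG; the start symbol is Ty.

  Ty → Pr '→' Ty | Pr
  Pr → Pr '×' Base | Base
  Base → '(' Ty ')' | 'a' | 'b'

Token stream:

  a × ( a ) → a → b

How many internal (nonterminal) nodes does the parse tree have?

[Ty [Pr [Pr [Base a]] × [Base ( [Ty [Pr [Base a]]] )]] → [Ty [Pr [Base a]] → [Ty [Pr [Base b]]]]]

14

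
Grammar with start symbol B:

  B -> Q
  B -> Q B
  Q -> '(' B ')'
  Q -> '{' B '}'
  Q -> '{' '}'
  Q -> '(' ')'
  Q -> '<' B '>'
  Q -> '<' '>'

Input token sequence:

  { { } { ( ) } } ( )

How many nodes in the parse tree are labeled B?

5

[B [Q { [B [Q { }] [B [Q { [B [Q ( )]] }]]] }] [B [Q ( )]]]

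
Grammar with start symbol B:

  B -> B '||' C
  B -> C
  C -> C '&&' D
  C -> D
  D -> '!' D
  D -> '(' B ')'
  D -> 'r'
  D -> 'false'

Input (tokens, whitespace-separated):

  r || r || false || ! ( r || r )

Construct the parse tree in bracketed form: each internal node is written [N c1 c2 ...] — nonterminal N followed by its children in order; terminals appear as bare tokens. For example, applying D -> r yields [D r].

[B [B [B [B [C [D r]]] || [C [D r]]] || [C [D false]]] || [C [D ! [D ( [B [B [C [D r]]] || [C [D r]]] )]]]]

B
B || C
B || C || C
B || C || C || C
C || C || C || C
D || C || C || C
r || C || C || C
r || D || C || C
r || r || C || C
r || r || D || C
r || r || false || C
r || r || false || D
r || r || false || ! D
r || r || false || ! ( B )
r || r || false || ! ( B || C )
r || r || false || ! ( C || C )
r || r || false || ! ( D || C )
r || r || false || ! ( r || C )
r || r || false || ! ( r || D )
r || r || false || ! ( r || r )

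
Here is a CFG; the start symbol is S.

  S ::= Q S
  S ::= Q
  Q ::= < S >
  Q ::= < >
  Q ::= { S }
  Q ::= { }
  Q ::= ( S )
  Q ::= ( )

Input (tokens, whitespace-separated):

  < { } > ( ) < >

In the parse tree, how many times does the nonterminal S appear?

4

[S [Q < [S [Q { }]] >] [S [Q ( )] [S [Q < >]]]]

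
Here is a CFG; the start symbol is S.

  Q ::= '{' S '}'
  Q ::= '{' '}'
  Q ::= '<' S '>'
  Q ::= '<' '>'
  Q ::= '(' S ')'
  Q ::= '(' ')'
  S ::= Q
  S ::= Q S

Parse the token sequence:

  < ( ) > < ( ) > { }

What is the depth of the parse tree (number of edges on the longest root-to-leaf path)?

5

[S [Q < [S [Q ( )]] >] [S [Q < [S [Q ( )]] >] [S [Q { }]]]]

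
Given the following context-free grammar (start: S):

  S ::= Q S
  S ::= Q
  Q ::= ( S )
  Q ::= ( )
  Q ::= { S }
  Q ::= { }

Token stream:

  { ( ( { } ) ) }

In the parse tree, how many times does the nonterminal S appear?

4

[S [Q { [S [Q ( [S [Q ( [S [Q { }]] )]] )]] }]]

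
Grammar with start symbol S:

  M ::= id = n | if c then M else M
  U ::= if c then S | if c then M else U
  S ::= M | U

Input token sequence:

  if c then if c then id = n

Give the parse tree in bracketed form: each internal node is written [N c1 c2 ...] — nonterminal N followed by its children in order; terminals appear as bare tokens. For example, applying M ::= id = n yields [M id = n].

S
U
if c then S
if c then U
if c then if c then S
if c then if c then M
if c then if c then id = n

[S [U if c then [S [U if c then [S [M id = n]]]]]]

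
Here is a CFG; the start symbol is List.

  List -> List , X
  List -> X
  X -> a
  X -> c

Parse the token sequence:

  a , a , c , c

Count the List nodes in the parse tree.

[List [List [List [List [X a]] , [X a]] , [X c]] , [X c]]

4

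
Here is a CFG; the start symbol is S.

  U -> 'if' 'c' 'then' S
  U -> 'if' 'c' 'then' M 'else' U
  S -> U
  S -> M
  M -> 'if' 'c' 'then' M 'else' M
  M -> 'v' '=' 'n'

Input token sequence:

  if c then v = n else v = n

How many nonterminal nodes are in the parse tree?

[S [M if c then [M v = n] else [M v = n]]]

4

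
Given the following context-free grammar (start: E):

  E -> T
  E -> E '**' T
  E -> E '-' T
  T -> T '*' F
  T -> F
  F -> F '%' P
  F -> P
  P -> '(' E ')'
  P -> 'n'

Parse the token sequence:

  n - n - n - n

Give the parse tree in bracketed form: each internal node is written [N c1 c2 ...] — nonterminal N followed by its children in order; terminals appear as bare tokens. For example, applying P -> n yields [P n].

E
E - T
E - T - T
E - T - T - T
T - T - T - T
F - T - T - T
P - T - T - T
n - T - T - T
n - F - T - T
n - P - T - T
n - n - T - T
n - n - F - T
n - n - P - T
n - n - n - T
n - n - n - F
n - n - n - P
n - n - n - n

[E [E [E [E [T [F [P n]]]] - [T [F [P n]]]] - [T [F [P n]]]] - [T [F [P n]]]]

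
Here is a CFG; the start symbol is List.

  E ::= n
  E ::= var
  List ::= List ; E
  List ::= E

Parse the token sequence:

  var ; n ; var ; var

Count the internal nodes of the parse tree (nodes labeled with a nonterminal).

[List [List [List [List [E var]] ; [E n]] ; [E var]] ; [E var]]

8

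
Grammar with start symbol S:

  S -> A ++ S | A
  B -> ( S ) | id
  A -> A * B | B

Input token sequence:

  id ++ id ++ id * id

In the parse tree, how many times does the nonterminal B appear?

4

[S [A [B id]] ++ [S [A [B id]] ++ [S [A [A [B id]] * [B id]]]]]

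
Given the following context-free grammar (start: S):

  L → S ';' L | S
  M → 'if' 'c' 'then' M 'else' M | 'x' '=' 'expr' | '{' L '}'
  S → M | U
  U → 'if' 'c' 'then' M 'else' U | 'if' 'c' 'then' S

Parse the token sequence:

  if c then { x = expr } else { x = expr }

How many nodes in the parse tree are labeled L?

2

[S [M if c then [M { [L [S [M x = expr]]] }] else [M { [L [S [M x = expr]]] }]]]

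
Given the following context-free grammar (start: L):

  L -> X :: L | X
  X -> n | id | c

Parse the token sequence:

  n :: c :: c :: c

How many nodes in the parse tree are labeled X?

4

[L [X n] :: [L [X c] :: [L [X c] :: [L [X c]]]]]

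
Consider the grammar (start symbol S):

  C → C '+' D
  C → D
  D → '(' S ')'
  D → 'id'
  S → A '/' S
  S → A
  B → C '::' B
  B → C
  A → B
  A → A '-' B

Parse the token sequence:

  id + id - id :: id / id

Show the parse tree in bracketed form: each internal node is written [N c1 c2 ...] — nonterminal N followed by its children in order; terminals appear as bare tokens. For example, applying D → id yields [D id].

S
A / S
A - B / S
B - B / S
C - B / S
C + D - B / S
D + D - B / S
id + D - B / S
id + id - B / S
id + id - C :: B / S
id + id - D :: B / S
id + id - id :: B / S
id + id - id :: C / S
id + id - id :: D / S
id + id - id :: id / S
id + id - id :: id / A
id + id - id :: id / B
id + id - id :: id / C
id + id - id :: id / D
id + id - id :: id / id

[S [A [A [B [C [C [D id]] + [D id]]]] - [B [C [D id]] :: [B [C [D id]]]]] / [S [A [B [C [D id]]]]]]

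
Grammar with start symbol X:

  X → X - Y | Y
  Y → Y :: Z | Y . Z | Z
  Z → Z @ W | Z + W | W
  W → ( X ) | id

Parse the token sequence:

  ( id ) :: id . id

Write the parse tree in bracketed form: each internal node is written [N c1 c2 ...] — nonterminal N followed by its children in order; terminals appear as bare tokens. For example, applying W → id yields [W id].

[X [Y [Y [Y [Z [W ( [X [Y [Z [W id]]]] )]]] :: [Z [W id]]] . [Z [W id]]]]

X
Y
Y . Z
Y :: Z . Z
Z :: Z . Z
W :: Z . Z
( X ) :: Z . Z
( Y ) :: Z . Z
( Z ) :: Z . Z
( W ) :: Z . Z
( id ) :: Z . Z
( id ) :: W . Z
( id ) :: id . Z
( id ) :: id . W
( id ) :: id . id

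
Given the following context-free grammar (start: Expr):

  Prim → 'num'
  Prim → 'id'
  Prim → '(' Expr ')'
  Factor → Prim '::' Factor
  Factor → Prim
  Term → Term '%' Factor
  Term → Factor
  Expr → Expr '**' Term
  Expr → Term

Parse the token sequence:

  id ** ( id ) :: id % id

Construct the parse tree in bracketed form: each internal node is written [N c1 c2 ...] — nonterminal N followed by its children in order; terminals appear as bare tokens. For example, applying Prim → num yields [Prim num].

[Expr [Expr [Term [Factor [Prim id]]]] ** [Term [Term [Factor [Prim ( [Expr [Term [Factor [Prim id]]]] )] :: [Factor [Prim id]]]] % [Factor [Prim id]]]]

Expr
Expr ** Term
Term ** Term
Factor ** Term
Prim ** Term
id ** Term
id ** Term % Factor
id ** Factor % Factor
id ** Prim :: Factor % Factor
id ** ( Expr ) :: Factor % Factor
id ** ( Term ) :: Factor % Factor
id ** ( Factor ) :: Factor % Factor
id ** ( Prim ) :: Factor % Factor
id ** ( id ) :: Factor % Factor
id ** ( id ) :: Prim % Factor
id ** ( id ) :: id % Factor
id ** ( id ) :: id % Prim
id ** ( id ) :: id % id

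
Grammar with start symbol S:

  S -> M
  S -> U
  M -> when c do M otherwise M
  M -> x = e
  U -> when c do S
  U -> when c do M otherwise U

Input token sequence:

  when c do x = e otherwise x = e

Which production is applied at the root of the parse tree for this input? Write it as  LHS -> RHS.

S -> M

[S [M when c do [M x = e] otherwise [M x = e]]]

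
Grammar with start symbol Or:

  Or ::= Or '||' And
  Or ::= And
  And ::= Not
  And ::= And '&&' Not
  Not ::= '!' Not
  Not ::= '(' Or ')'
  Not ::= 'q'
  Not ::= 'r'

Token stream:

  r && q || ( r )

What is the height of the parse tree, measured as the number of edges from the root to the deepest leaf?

6

[Or [Or [And [And [Not r]] && [Not q]]] || [And [Not ( [Or [And [Not r]]] )]]]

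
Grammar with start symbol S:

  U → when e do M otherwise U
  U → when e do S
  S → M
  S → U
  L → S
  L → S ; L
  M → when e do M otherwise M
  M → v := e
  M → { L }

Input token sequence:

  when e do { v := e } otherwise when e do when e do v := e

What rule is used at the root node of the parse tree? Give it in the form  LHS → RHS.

[S [U when e do [M { [L [S [M v := e]]] }] otherwise [U when e do [S [U when e do [S [M v := e]]]]]]]

S → U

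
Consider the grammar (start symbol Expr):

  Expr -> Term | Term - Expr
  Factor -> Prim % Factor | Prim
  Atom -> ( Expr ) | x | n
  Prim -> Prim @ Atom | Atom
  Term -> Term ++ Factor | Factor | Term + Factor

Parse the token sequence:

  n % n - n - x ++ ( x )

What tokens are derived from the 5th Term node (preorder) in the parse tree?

x

[Expr [Term [Factor [Prim [Atom n]] % [Factor [Prim [Atom n]]]]] - [Expr [Term [Factor [Prim [Atom n]]]] - [Expr [Term [Term [Factor [Prim [Atom x]]]] ++ [Factor [Prim [Atom ( [Expr [Term [Factor [Prim [Atom x]]]]] )]]]]]]]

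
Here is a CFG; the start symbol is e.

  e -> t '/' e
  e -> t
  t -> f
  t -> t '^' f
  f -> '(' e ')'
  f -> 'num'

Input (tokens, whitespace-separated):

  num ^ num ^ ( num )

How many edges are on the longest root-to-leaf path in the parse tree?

6

[e [t [t [t [f num]] ^ [f num]] ^ [f ( [e [t [f num]]] )]]]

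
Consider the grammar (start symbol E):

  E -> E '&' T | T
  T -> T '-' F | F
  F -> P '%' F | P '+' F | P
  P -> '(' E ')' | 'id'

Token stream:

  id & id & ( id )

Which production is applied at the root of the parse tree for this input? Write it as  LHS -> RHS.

E -> E '&' T

[E [E [E [T [F [P id]]]] & [T [F [P id]]]] & [T [F [P ( [E [T [F [P id]]]] )]]]]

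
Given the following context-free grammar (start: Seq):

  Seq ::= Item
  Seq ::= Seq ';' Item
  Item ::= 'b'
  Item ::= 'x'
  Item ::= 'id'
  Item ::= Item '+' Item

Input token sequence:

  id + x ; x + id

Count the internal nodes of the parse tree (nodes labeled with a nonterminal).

[Seq [Seq [Item [Item id] + [Item x]]] ; [Item [Item x] + [Item id]]]

8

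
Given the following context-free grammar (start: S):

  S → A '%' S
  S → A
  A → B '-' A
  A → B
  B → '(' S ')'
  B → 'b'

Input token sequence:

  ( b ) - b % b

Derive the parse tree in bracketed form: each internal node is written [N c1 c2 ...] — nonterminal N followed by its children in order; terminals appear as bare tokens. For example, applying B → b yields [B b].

S
A % S
B - A % S
( S ) - A % S
( A ) - A % S
( B ) - A % S
( b ) - A % S
( b ) - B % S
( b ) - b % S
( b ) - b % A
( b ) - b % B
( b ) - b % b

[S [A [B ( [S [A [B b]]] )] - [A [B b]]] % [S [A [B b]]]]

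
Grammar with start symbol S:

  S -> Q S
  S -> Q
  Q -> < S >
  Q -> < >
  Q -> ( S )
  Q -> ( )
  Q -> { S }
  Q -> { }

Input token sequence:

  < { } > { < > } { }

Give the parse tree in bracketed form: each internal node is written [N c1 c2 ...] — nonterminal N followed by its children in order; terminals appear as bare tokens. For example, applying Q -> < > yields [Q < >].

S
Q S
< S > S
< Q > S
< { } > S
< { } > Q S
< { } > { S } S
< { } > { Q } S
< { } > { < > } S
< { } > { < > } Q
< { } > { < > } { }

[S [Q < [S [Q { }]] >] [S [Q { [S [Q < >]] }] [S [Q { }]]]]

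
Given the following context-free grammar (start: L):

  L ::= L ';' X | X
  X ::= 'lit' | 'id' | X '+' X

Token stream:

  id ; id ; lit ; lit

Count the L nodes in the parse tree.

4

[L [L [L [L [X id]] ; [X id]] ; [X lit]] ; [X lit]]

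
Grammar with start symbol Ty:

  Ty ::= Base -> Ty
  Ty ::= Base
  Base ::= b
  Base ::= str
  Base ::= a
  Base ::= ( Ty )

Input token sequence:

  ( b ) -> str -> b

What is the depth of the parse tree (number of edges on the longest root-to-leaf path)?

4

[Ty [Base ( [Ty [Base b]] )] -> [Ty [Base str] -> [Ty [Base b]]]]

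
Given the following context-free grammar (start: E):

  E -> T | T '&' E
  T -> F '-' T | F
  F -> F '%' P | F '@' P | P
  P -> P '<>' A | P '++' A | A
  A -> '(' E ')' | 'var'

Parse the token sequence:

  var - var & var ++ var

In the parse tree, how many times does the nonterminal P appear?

4

[E [T [F [P [A var]]] - [T [F [P [A var]]]]] & [E [T [F [P [P [A var]] ++ [A var]]]]]]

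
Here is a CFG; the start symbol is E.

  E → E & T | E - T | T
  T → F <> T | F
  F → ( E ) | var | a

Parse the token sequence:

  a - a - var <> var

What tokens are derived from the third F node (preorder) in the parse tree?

var

[E [E [E [T [F a]]] - [T [F a]]] - [T [F var] <> [T [F var]]]]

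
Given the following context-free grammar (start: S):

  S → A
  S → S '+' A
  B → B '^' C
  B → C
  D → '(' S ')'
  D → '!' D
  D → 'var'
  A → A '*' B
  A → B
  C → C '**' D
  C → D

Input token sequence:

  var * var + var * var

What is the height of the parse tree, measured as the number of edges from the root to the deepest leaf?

7

[S [S [A [A [B [C [D var]]]] * [B [C [D var]]]]] + [A [A [B [C [D var]]]] * [B [C [D var]]]]]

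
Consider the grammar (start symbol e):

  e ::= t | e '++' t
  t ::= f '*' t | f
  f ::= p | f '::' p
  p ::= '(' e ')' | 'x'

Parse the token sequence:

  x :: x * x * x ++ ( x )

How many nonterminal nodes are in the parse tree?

20

[e [e [t [f [f [p x]] :: [p x]] * [t [f [p x]] * [t [f [p x]]]]]] ++ [t [f [p ( [e [t [f [p x]]]] )]]]]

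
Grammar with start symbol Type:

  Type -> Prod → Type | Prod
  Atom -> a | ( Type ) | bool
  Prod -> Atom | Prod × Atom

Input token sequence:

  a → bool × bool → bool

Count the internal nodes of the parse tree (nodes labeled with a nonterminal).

11

[Type [Prod [Atom a]] → [Type [Prod [Prod [Atom bool]] × [Atom bool]] → [Type [Prod [Atom bool]]]]]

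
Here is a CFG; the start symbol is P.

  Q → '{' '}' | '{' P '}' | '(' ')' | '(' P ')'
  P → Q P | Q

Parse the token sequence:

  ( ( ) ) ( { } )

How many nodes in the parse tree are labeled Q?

4

[P [Q ( [P [Q ( )]] )] [P [Q ( [P [Q { }]] )]]]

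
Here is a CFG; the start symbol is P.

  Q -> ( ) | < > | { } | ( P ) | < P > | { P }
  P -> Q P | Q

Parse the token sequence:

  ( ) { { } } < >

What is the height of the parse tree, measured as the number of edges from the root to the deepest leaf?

5

[P [Q ( )] [P [Q { [P [Q { }]] }] [P [Q < >]]]]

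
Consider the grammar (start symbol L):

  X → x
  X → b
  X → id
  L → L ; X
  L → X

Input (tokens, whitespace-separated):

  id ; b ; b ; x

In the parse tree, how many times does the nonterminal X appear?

4

[L [L [L [L [X id]] ; [X b]] ; [X b]] ; [X x]]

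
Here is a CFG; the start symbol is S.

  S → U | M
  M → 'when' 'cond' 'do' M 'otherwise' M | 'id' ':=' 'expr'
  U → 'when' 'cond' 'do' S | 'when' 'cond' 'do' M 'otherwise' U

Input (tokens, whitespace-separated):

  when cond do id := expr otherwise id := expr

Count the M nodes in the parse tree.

[S [M when cond do [M id := expr] otherwise [M id := expr]]]

3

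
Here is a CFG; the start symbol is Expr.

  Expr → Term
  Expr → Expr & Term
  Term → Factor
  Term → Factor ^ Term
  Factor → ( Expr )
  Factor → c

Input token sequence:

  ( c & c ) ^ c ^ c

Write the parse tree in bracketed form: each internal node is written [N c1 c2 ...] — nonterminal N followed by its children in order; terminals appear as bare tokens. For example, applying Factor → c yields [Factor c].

Expr
Term
Factor ^ Term
( Expr ) ^ Term
( Expr & Term ) ^ Term
( Term & Term ) ^ Term
( Factor & Term ) ^ Term
( c & Term ) ^ Term
( c & Factor ) ^ Term
( c & c ) ^ Term
( c & c ) ^ Factor ^ Term
( c & c ) ^ c ^ Term
( c & c ) ^ c ^ Factor
( c & c ) ^ c ^ c

[Expr [Term [Factor ( [Expr [Expr [Term [Factor c]]] & [Term [Factor c]]] )] ^ [Term [Factor c] ^ [Term [Factor c]]]]]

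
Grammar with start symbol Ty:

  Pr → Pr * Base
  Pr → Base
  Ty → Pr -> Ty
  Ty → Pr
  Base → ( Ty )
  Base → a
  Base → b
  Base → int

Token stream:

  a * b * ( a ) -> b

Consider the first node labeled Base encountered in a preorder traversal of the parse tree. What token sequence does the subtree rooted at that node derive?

a

[Ty [Pr [Pr [Pr [Base a]] * [Base b]] * [Base ( [Ty [Pr [Base a]]] )]] -> [Ty [Pr [Base b]]]]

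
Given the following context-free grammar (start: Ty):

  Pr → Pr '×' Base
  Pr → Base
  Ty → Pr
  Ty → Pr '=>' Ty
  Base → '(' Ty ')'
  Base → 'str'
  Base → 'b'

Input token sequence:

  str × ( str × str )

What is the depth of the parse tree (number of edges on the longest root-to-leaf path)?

[Ty [Pr [Pr [Base str]] × [Base ( [Ty [Pr [Pr [Base str]] × [Base str]]] )]]]

7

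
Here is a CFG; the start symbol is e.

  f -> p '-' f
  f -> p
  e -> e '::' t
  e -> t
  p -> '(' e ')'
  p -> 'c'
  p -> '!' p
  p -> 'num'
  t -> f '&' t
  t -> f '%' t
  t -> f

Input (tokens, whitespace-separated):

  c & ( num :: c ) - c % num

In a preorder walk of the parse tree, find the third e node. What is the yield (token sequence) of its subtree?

num

[e [t [f [p c]] & [t [f [p ( [e [e [t [f [p num]]]] :: [t [f [p c]]]] )] - [f [p c]]] % [t [f [p num]]]]]]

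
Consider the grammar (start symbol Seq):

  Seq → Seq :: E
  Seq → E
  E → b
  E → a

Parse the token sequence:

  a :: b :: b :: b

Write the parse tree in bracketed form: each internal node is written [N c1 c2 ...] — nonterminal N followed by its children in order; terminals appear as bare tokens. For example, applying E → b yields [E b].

[Seq [Seq [Seq [Seq [E a]] :: [E b]] :: [E b]] :: [E b]]

Seq
Seq :: E
Seq :: E :: E
Seq :: E :: E :: E
E :: E :: E :: E
a :: E :: E :: E
a :: b :: E :: E
a :: b :: b :: E
a :: b :: b :: b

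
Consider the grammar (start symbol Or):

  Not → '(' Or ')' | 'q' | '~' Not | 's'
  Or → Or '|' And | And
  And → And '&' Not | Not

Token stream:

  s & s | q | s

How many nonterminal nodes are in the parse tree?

[Or [Or [Or [And [And [Not s]] & [Not s]]] | [And [Not q]]] | [And [Not s]]]

11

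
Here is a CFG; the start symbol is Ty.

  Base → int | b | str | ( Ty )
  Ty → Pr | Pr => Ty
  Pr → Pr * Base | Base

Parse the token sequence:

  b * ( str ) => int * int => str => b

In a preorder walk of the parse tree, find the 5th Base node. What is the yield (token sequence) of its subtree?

[Ty [Pr [Pr [Base b]] * [Base ( [Ty [Pr [Base str]]] )]] => [Ty [Pr [Pr [Base int]] * [Base int]] => [Ty [Pr [Base str]] => [Ty [Pr [Base b]]]]]]

int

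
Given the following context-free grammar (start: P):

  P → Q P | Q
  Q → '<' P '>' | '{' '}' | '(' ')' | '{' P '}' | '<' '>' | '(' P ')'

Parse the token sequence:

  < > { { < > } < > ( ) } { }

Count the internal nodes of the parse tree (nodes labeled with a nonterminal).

[P [Q < >] [P [Q { [P [Q { [P [Q < >]] }] [P [Q < >] [P [Q ( )]]]] }] [P [Q { }]]]]

14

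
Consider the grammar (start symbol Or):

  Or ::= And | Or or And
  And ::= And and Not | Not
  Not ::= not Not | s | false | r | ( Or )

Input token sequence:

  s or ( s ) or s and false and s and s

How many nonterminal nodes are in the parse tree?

18

[Or [Or [Or [And [Not s]]] or [And [Not ( [Or [And [Not s]]] )]]] or [And [And [And [And [Not s]] and [Not false]] and [Not s]] and [Not s]]]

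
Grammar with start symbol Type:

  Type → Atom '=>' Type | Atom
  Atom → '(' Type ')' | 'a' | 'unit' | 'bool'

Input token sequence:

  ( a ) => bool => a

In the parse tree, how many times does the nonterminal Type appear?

4

[Type [Atom ( [Type [Atom a]] )] => [Type [Atom bool] => [Type [Atom a]]]]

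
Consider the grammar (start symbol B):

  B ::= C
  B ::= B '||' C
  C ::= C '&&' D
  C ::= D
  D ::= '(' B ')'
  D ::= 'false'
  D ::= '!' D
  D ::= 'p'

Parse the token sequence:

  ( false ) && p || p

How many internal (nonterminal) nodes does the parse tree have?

11

[B [B [C [C [D ( [B [C [D false]]] )]] && [D p]]] || [C [D p]]]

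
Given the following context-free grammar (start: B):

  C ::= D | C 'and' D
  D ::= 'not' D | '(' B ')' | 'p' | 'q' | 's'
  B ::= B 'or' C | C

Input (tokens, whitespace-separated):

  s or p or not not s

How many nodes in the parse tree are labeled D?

[B [B [B [C [D s]]] or [C [D p]]] or [C [D not [D not [D s]]]]]

5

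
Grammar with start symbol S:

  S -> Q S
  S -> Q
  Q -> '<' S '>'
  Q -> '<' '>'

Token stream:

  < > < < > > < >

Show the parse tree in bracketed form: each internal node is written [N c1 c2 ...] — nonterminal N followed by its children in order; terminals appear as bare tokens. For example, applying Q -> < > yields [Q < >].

S
Q S
< > S
< > Q S
< > < S > S
< > < Q > S
< > < < > > S
< > < < > > Q
< > < < > > < >

[S [Q < >] [S [Q < [S [Q < >]] >] [S [Q < >]]]]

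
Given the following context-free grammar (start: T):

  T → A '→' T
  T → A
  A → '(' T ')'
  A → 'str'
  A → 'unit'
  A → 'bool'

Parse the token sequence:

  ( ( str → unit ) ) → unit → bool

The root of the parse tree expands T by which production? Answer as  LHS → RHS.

T → A '→' T

[T [A ( [T [A ( [T [A str] → [T [A unit]]] )]] )] → [T [A unit] → [T [A bool]]]]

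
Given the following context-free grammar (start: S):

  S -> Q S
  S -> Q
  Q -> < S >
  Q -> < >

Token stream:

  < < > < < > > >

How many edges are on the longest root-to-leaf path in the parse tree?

7

[S [Q < [S [Q < >] [S [Q < [S [Q < >]] >]]] >]]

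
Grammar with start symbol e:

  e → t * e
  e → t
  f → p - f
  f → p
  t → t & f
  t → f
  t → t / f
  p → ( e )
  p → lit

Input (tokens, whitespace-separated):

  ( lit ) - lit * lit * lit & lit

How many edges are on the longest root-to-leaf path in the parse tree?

8

[e [t [f [p ( [e [t [f [p lit]]]] )] - [f [p lit]]]] * [e [t [f [p lit]]] * [e [t [t [f [p lit]]] & [f [p lit]]]]]]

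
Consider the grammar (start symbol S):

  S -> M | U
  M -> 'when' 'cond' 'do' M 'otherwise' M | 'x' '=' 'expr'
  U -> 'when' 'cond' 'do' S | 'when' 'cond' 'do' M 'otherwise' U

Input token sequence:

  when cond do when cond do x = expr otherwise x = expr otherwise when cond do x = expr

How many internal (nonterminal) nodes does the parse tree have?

[S [U when cond do [M when cond do [M x = expr] otherwise [M x = expr]] otherwise [U when cond do [S [M x = expr]]]]]

8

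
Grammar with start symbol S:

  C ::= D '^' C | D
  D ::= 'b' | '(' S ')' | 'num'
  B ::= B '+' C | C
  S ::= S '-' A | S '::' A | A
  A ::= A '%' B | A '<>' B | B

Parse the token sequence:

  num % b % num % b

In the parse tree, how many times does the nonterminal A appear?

[S [A [A [A [A [B [C [D num]]]] % [B [C [D b]]]] % [B [C [D num]]]] % [B [C [D b]]]]]

4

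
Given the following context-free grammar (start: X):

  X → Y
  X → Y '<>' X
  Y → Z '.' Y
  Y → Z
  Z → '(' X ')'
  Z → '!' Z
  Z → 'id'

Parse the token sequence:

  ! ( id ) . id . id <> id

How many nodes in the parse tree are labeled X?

3

[X [Y [Z ! [Z ( [X [Y [Z id]]] )]] . [Y [Z id] . [Y [Z id]]]] <> [X [Y [Z id]]]]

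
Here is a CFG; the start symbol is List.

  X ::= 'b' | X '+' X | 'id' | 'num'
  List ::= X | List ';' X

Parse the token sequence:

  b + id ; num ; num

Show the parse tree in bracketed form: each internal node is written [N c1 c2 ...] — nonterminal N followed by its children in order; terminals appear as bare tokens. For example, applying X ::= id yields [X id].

List
List ; X
List ; X ; X
X ; X ; X
X + X ; X ; X
b + X ; X ; X
b + id ; X ; X
b + id ; num ; X
b + id ; num ; num

[List [List [List [X [X b] + [X id]]] ; [X num]] ; [X num]]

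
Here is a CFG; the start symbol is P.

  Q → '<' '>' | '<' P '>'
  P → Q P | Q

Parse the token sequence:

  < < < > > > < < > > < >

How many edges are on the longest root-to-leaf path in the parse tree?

6

[P [Q < [P [Q < [P [Q < >]] >]] >] [P [Q < [P [Q < >]] >] [P [Q < >]]]]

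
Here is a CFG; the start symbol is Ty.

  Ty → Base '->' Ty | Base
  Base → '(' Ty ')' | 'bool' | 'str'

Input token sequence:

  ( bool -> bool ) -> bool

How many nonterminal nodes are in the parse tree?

[Ty [Base ( [Ty [Base bool] -> [Ty [Base bool]]] )] -> [Ty [Base bool]]]

8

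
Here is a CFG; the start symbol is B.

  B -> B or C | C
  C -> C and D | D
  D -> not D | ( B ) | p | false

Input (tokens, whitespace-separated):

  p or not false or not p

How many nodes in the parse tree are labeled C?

[B [B [B [C [D p]]] or [C [D not [D false]]]] or [C [D not [D p]]]]

3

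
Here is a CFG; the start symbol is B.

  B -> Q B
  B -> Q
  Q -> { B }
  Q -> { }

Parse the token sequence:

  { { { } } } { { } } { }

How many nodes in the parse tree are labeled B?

[B [Q { [B [Q { [B [Q { }]] }]] }] [B [Q { [B [Q { }]] }] [B [Q { }]]]]

6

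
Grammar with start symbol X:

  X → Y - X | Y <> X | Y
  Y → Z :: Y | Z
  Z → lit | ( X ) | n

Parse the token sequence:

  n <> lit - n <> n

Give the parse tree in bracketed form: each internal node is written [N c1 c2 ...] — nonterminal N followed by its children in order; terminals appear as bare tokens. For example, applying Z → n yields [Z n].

X
Y <> X
Z <> X
n <> X
n <> Y - X
n <> Z - X
n <> lit - X
n <> lit - Y <> X
n <> lit - Z <> X
n <> lit - n <> X
n <> lit - n <> Y
n <> lit - n <> Z
n <> lit - n <> n

[X [Y [Z n]] <> [X [Y [Z lit]] - [X [Y [Z n]] <> [X [Y [Z n]]]]]]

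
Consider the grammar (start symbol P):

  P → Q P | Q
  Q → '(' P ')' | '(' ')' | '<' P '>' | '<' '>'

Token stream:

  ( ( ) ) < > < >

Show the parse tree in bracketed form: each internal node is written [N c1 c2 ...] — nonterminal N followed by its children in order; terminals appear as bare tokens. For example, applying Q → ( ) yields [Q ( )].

[P [Q ( [P [Q ( )]] )] [P [Q < >] [P [Q < >]]]]

P
Q P
( P ) P
( Q ) P
( ( ) ) P
( ( ) ) Q P
( ( ) ) < > P
( ( ) ) < > Q
( ( ) ) < > < >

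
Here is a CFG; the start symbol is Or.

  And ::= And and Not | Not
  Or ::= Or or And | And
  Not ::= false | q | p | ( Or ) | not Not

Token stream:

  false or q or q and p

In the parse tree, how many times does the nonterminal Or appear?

3

[Or [Or [Or [And [Not false]]] or [And [Not q]]] or [And [And [Not q]] and [Not p]]]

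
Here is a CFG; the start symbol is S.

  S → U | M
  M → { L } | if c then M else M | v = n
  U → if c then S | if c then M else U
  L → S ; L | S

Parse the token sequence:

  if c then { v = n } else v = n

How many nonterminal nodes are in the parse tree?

[S [M if c then [M { [L [S [M v = n]]] }] else [M v = n]]]

7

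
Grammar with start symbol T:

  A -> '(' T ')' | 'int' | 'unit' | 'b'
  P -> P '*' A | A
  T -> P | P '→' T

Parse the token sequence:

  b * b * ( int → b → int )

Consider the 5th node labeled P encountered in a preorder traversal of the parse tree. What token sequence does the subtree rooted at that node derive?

b

[T [P [P [P [A b]] * [A b]] * [A ( [T [P [A int]] → [T [P [A b]] → [T [P [A int]]]]] )]]]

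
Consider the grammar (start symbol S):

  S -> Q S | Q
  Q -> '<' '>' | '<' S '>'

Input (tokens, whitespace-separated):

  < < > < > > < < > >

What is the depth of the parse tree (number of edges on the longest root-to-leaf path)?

5

[S [Q < [S [Q < >] [S [Q < >]]] >] [S [Q < [S [Q < >]] >]]]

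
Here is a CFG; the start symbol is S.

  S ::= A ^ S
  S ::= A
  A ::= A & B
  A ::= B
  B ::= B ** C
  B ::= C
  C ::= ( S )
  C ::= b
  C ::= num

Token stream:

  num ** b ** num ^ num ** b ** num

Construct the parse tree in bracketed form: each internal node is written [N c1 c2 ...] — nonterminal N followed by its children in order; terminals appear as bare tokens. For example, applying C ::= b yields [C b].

S
A ^ S
B ^ S
B ** C ^ S
B ** C ** C ^ S
C ** C ** C ^ S
num ** C ** C ^ S
num ** b ** C ^ S
num ** b ** num ^ S
num ** b ** num ^ A
num ** b ** num ^ B
num ** b ** num ^ B ** C
num ** b ** num ^ B ** C ** C
num ** b ** num ^ C ** C ** C
num ** b ** num ^ num ** C ** C
num ** b ** num ^ num ** b ** C
num ** b ** num ^ num ** b ** num

[S [A [B [B [B [C num]] ** [C b]] ** [C num]]] ^ [S [A [B [B [B [C num]] ** [C b]] ** [C num]]]]]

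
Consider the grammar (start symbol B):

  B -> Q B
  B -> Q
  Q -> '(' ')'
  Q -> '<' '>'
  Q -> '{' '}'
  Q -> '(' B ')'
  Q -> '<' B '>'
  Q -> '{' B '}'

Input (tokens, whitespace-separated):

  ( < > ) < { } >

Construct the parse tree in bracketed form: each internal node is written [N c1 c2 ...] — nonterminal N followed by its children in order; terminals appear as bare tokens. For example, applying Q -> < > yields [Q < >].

[B [Q ( [B [Q < >]] )] [B [Q < [B [Q { }]] >]]]

B
Q B
( B ) B
( Q ) B
( < > ) B
( < > ) Q
( < > ) < B >
( < > ) < Q >
( < > ) < { } >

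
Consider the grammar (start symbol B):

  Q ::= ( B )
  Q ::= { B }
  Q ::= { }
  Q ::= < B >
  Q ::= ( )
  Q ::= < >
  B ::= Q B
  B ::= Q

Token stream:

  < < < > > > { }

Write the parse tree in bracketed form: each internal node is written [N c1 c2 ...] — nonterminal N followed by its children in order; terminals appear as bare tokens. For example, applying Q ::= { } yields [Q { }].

[B [Q < [B [Q < [B [Q < >]] >]] >] [B [Q { }]]]

B
Q B
< B > B
< Q > B
< < B > > B
< < Q > > B
< < < > > > B
< < < > > > Q
< < < > > > { }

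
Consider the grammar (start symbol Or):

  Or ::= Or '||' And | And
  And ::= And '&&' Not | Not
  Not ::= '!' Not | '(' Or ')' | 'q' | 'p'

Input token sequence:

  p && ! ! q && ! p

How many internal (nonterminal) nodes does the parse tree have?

[Or [And [And [And [Not p]] && [Not ! [Not ! [Not q]]]] && [Not ! [Not p]]]]

10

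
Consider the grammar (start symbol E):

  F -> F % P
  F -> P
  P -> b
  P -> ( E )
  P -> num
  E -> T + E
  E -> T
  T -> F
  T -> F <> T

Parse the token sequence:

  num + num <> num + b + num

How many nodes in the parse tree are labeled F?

[E [T [F [P num]]] + [E [T [F [P num]] <> [T [F [P num]]]] + [E [T [F [P b]]] + [E [T [F [P num]]]]]]]

5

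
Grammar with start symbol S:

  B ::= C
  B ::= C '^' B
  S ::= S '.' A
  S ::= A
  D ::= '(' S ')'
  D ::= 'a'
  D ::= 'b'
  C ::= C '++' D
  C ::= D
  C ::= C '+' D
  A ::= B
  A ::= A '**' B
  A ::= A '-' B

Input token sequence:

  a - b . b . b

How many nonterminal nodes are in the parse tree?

[S [S [S [A [A [B [C [D a]]]] - [B [C [D b]]]]] . [A [B [C [D b]]]]] . [A [B [C [D b]]]]]

19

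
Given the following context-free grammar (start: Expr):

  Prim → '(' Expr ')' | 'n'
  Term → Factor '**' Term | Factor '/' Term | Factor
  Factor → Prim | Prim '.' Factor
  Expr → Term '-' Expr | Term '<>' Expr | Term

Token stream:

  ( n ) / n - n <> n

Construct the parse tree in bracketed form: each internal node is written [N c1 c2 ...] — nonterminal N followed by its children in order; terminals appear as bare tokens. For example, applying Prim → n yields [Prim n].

Expr
Term - Expr
Factor / Term - Expr
Prim / Term - Expr
( Expr ) / Term - Expr
( Term ) / Term - Expr
( Factor ) / Term - Expr
( Prim ) / Term - Expr
( n ) / Term - Expr
( n ) / Factor - Expr
( n ) / Prim - Expr
( n ) / n - Expr
( n ) / n - Term <> Expr
( n ) / n - Factor <> Expr
( n ) / n - Prim <> Expr
( n ) / n - n <> Expr
( n ) / n - n <> Term
( n ) / n - n <> Factor
( n ) / n - n <> Prim
( n ) / n - n <> n

[Expr [Term [Factor [Prim ( [Expr [Term [Factor [Prim n]]]] )]] / [Term [Factor [Prim n]]]] - [Expr [Term [Factor [Prim n]]] <> [Expr [Term [Factor [Prim n]]]]]]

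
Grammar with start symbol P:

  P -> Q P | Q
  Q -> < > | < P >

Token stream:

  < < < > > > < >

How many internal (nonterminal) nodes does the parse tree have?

[P [Q < [P [Q < [P [Q < >]] >]] >] [P [Q < >]]]

8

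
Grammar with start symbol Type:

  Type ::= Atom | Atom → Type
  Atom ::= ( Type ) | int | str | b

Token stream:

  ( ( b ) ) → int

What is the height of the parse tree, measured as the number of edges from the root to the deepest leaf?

6

[Type [Atom ( [Type [Atom ( [Type [Atom b]] )]] )] → [Type [Atom int]]]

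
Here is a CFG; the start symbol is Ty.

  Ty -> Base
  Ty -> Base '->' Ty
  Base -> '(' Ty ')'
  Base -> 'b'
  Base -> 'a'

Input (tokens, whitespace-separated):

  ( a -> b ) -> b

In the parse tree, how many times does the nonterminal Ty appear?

[Ty [Base ( [Ty [Base a] -> [Ty [Base b]]] )] -> [Ty [Base b]]]

4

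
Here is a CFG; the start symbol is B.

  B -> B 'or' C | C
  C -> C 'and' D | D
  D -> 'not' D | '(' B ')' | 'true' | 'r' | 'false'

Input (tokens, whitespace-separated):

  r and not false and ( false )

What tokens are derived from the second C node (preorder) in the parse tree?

r and not false

[B [C [C [C [D r]] and [D not [D false]]] and [D ( [B [C [D false]]] )]]]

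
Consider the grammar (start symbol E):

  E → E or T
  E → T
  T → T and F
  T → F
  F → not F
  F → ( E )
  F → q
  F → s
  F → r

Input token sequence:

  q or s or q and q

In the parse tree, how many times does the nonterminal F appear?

4

[E [E [E [T [F q]]] or [T [F s]]] or [T [T [F q]] and [F q]]]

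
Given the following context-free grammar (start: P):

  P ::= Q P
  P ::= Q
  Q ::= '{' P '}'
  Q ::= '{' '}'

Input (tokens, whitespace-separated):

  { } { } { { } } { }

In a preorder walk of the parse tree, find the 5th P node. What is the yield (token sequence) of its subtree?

[P [Q { }] [P [Q { }] [P [Q { [P [Q { }]] }] [P [Q { }]]]]]

{ }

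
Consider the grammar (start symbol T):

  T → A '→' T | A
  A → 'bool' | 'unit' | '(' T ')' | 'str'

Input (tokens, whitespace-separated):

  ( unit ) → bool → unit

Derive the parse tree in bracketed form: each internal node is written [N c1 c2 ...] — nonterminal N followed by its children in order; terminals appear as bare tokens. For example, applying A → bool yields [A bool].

[T [A ( [T [A unit]] )] → [T [A bool] → [T [A unit]]]]

T
A → T
( T ) → T
( A ) → T
( unit ) → T
( unit ) → A → T
( unit ) → bool → T
( unit ) → bool → A
( unit ) → bool → unit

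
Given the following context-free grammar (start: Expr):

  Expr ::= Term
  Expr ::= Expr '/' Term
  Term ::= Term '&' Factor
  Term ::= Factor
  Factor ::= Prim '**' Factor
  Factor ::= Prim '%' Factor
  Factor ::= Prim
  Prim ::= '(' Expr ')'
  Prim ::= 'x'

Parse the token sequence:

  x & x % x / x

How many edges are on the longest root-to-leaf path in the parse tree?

[Expr [Expr [Term [Term [Factor [Prim x]]] & [Factor [Prim x] % [Factor [Prim x]]]]] / [Term [Factor [Prim x]]]]

6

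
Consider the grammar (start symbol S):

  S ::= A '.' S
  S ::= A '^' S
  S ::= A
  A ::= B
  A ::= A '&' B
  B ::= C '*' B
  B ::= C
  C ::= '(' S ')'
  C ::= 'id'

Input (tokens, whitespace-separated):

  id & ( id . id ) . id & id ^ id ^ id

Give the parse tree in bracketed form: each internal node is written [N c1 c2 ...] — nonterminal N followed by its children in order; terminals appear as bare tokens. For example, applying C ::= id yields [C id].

[S [A [A [B [C id]]] & [B [C ( [S [A [B [C id]]] . [S [A [B [C id]]]]] )]]] . [S [A [A [B [C id]]] & [B [C id]]] ^ [S [A [B [C id]]] ^ [S [A [B [C id]]]]]]]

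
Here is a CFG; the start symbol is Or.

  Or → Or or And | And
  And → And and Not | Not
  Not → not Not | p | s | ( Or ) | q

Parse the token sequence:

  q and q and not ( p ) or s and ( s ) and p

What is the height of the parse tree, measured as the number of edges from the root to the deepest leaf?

8

[Or [Or [And [And [And [Not q]] and [Not q]] and [Not not [Not ( [Or [And [Not p]]] )]]]] or [And [And [And [Not s]] and [Not ( [Or [And [Not s]]] )]] and [Not p]]]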